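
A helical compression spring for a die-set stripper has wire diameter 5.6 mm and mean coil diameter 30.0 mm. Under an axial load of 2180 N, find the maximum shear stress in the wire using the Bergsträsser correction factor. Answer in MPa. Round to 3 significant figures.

1210 MPa

Spring index C = D/d = 30.0/5.6 = 5.3571
K_B = (4C+2)/(4C−3) = 23.429/18.429 = 1.2713
τ₀ = 8FD/(πd³) = 8·2180·30.0/(π·5.6³) = 523200/551.71 = 948.32 MPa
τ_max = K·τ₀ = 1.2713 × 948.32 = 1205.6 MPa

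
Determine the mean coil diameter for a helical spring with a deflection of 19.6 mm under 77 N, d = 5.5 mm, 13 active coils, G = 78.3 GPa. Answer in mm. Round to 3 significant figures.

Required rate k = F/δ = 77/19.6 = 3.9286 N/mm
D = (Gd⁴/(8N_a·k))^(1/3) = (78.3×10³·5.5⁴/(8·13·3.9286))^(1/3)
  = (175366)^(1/3) = 55.9734 mm

56.0 mm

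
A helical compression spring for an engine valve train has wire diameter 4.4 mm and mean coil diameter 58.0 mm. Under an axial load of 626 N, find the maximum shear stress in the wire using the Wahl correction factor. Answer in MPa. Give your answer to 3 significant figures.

Spring index C = D/d = 58.0/4.4 = 13.1818
K_W = (4C−1)/(4C−4) + 0.615/C = 51.727/48.727 + 0.0467 = 1.1082
τ₀ = 8FD/(πd³) = 8·626·58.0/(π·4.4³) = 290464/267.61 = 1085.4 MPa
τ_max = K·τ₀ = 1.1082 × 1085.4 = 1202.8 MPa

1200 MPa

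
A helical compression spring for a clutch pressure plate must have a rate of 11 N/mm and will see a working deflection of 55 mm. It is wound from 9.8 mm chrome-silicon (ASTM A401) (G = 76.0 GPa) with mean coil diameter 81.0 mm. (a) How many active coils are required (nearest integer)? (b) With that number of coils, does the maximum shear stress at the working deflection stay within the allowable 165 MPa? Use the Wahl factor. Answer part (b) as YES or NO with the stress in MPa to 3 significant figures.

N_a = Gd⁴/(8D³k) = (76.0×10³)(9.8⁴)/(8·81.0³·11) = 14.99 → N_a = 15
Actual rate k = Gd⁴/(8D³·15) = 10.992 N/mm
Working load F = kδ = 10.992·55 = 604.57 N
C = 81.0/9.8 = 8.2653; K_W = (4C−1)/(4C−4)+0.615/C = 1.1776
τ_max = K_W·8FD/(πd³) = 1.1776·132.49 = 156.03 MPa
τ_max ≤ 165 MPa → acceptable

(a) 15 coils; (b) YES, τ_max = 156 MPa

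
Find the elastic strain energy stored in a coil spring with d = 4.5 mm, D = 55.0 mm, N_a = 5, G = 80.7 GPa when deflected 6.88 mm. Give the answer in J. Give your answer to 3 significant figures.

k = Gd⁴/(8D³N_a) = (80.7×10³)(4.5⁴)/(8·55.0³·5) = 4.9725 N/mm
U = ½kδ² = 0.5 × 4.9725 × 6.88² = 117.69 N·mm = 0.11769 J

0.118 J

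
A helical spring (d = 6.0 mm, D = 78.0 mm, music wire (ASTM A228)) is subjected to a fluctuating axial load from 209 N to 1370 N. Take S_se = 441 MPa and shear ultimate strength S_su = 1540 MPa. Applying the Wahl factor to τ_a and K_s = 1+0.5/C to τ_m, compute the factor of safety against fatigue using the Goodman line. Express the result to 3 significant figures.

0.546

C = D/d = 78.0/6.0 = 13.0000; K_W = (4C−1)/(4C−4)+0.615/C = 1.1098; K_s = 1+0.5/C = 1.0385
F_a = (F_max−F_min)/2 = 580.5 N; F_m = (F_max+F_min)/2 = 789.5 N
τ_a = K_W·8F_aD/(πd³) = 1.1098 × 533.81 = 592.42 MPa
τ_m = K_s·8F_mD/(πd³) = 1.0385 × 725.99 = 753.92 MPa
Goodman: 1/n_f = τ_a/S_se + τ_m/S_su = 592.42/441 + 753.92/1540 = 1.34336 + 0.48956 = 1.8329
n_f = 1/1.8329 = 0.5456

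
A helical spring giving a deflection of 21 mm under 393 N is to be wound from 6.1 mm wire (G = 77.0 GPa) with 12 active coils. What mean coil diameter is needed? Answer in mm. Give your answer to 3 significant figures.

Required rate k = F/δ = 393/21 = 18.714 N/mm
D = (Gd⁴/(8N_a·k))^(1/3) = (77.0×10³·6.1⁴/(8·12·18.714))^(1/3)
  = (59342.5)^(1/3) = 39.0051 mm

39.0 mm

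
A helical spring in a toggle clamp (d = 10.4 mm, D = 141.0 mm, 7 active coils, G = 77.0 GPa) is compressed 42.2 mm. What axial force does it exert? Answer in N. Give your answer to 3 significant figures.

k = Gd⁴/(8D³N_a) = (77.0×10³)(10.4⁴)/(8·141.0³·7) = 5.7382 N/mm
F = k·δ = 5.7382 × 42.2 = 242.15 N

242 N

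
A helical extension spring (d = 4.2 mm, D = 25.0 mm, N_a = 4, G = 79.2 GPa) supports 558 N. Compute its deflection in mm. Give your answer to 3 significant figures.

11.3 mm

k = Gd⁴/(8D³N_a) = (79.2×10³)(4.2⁴)/(8·25.0³·4) = 49.289 N/mm
δ = F/k = 558 / 49.289 = 11.321 mm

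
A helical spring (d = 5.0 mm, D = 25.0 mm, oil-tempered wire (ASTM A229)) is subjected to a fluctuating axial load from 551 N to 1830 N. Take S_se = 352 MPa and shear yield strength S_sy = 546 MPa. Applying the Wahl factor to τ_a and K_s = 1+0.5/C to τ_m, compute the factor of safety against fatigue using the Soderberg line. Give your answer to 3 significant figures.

C = D/d = 25.0/5.0 = 5.0000; K_W = (4C−1)/(4C−4)+0.615/C = 1.3105; K_s = 1+0.5/C = 1.1000
F_a = (F_max−F_min)/2 = 639.5 N; F_m = (F_max+F_min)/2 = 1190.5 N
τ_a = K_W·8F_aD/(πd³) = 1.3105 × 325.69 = 426.82 MPa
τ_m = K_s·8F_mD/(πd³) = 1.1000 × 606.32 = 666.95 MPa
Soderberg: 1/n_f = τ_a/S_se + τ_m/S_sy = 426.82/352 + 666.95/546 = 1.21256 + 1.22152 = 2.4341
n_f = 1/2.4341 = 0.4108

0.411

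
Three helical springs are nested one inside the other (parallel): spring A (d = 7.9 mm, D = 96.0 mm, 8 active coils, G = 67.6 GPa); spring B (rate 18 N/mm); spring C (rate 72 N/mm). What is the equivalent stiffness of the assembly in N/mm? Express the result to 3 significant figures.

k_A = Gd⁴/(8D³N_a) = (67.6×10³)(7.9⁴)/(8·96.0³·8) = 4.6501 N/mm
Parallel: k_eq = 4.6501 + 18 + 72 = 94.65 N/mm

94.7 N/mm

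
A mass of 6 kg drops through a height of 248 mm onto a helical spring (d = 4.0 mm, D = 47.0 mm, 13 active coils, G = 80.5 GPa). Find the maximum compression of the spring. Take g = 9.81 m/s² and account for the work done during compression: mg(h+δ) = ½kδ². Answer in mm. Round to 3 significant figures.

158 mm

k = Gd⁴/(8D³N_a) = (80.5×10³)(4.0⁴)/(8·47.0³·13) = 1.9086 N/mm
W = mg = 6 × 9.81 = 58.86 N
½kδ² − Wδ − Wh = 0 → δ = (W + √(W² + 2kWh))/k
δ = (58.86 + √(3464.5 + 55720))/1.9086 = (58.86 + 243.28)/1.9086 = 158.31 mm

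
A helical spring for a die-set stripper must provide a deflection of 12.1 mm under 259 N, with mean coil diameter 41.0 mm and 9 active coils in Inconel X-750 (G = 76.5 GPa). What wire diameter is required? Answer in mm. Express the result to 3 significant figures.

Required rate k = F/δ = 259/12.1 = 21.405 N/mm
d = (8D³N_a·k / G)^(1/4) = (8·41.0³·9·21.405 / (76.5×10³))^0.25
  = (1388.5)^0.25 = 6.1043 mm

6.10 mm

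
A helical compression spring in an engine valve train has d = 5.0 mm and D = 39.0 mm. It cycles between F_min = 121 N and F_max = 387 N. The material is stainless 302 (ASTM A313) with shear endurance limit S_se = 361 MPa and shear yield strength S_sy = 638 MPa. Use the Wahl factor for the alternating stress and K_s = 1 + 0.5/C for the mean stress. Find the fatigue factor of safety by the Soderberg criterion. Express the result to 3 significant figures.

1.46

C = D/d = 39.0/5.0 = 7.8000; K_W = (4C−1)/(4C−4)+0.615/C = 1.1891; K_s = 1+0.5/C = 1.0641
F_a = (F_max−F_min)/2 = 133 N; F_m = (F_max+F_min)/2 = 254 N
τ_a = K_W·8F_aD/(πd³) = 1.1891 × 105.67 = 125.65 MPa
τ_m = K_s·8F_mD/(πd³) = 1.0641 × 201.8 = 214.74 MPa
Soderberg: 1/n_f = τ_a/S_se + τ_m/S_sy = 125.65/361 + 214.74/638 = 0.34807 + 0.33658 = 0.68466
n_f = 1/0.68466 = 1.461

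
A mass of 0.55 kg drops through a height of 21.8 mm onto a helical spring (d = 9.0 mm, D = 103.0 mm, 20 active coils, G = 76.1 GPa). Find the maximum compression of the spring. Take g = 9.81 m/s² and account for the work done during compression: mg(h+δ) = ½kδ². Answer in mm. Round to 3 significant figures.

k = Gd⁴/(8D³N_a) = (76.1×10³)(9.0⁴)/(8·103.0³·20) = 2.8558 N/mm
W = mg = 0.55 × 9.81 = 5.3955 N
½kδ² − Wδ − Wh = 0 → δ = (W + √(W² + 2kWh))/k
δ = (5.3955 + √(29.111 + 671.802))/2.8558 = (5.3955 + 26.475)/2.8558 = 11.16 mm

11.2 mm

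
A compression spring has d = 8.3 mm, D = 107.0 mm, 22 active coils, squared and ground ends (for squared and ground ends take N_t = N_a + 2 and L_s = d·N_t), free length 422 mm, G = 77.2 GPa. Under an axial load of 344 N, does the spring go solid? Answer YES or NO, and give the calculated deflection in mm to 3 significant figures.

NO, δ = 202 mm

k = Gd⁴/(8D³N_a) = (77.2×10³)(8.3⁴)/(8·107.0³·22) = 1.6993 N/mm
N_t = 24; L_s = 8.3·24 = 199.2 mm; δ_solid = L₀ − L_s = 422 − 199.2 = 222.8 mm
δ = F/k = 344/1.6993 = 202.44 mm
δ < δ_solid → spring does not go solid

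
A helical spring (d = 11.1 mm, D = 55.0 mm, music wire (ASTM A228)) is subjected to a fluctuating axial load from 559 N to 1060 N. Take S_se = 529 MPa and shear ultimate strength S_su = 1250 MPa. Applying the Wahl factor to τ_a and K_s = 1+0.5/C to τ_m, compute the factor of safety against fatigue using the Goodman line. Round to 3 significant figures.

7.31

C = D/d = 55.0/11.1 = 4.9550; K_W = (4C−1)/(4C−4)+0.615/C = 1.3138; K_s = 1+0.5/C = 1.1009
F_a = (F_max−F_min)/2 = 250.5 N; F_m = (F_max+F_min)/2 = 809.5 N
τ_a = K_W·8F_aD/(πd³) = 1.3138 × 25.653 = 33.702 MPa
τ_m = K_s·8F_mD/(πd³) = 1.1009 × 82.899 = 91.265 MPa
Goodman: 1/n_f = τ_a/S_se + τ_m/S_su = 33.702/529 + 91.265/1250 = 0.06371 + 0.07301 = 0.13672
n_f = 1/0.13672 = 7.314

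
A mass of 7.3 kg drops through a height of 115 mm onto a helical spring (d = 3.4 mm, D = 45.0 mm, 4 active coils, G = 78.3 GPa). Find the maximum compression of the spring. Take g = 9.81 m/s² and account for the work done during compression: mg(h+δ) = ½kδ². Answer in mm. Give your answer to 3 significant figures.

90.6 mm

k = Gd⁴/(8D³N_a) = (78.3×10³)(3.4⁴)/(8·45.0³·4) = 3.5883 N/mm
W = mg = 7.3 × 9.81 = 71.613 N
½kδ² − Wδ − Wh = 0 → δ = (W + √(W² + 2kWh))/k
δ = (71.613 + √(5128.4 + 59103))/3.5883 = (71.613 + 253.44)/3.5883 = 90.586 mm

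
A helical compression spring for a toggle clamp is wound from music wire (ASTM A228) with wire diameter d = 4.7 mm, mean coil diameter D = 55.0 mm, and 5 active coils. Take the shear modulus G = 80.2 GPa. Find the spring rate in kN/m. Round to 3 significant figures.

k = Gd⁴/(8D³N_a) = (80.2×10³ × 4.7⁴) / (8 × 55.0³ × 5)
  = 3.9135e+07 / 6.655e+06 = 5.8805 N/mm

5.88 kN/m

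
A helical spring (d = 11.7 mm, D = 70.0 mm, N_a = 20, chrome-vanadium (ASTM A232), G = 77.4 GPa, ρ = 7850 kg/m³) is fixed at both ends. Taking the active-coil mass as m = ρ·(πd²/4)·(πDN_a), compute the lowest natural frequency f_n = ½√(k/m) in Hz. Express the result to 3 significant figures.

k = Gd⁴/(8D³N_a) = (77.4×10³)(11.7⁴)/(8·70.0³·20) = 26.428 N/mm = 26428 N/m
Wire length L = πDN_a = π·70.0·20 = 4398.2 mm
m = ρ·(πd²/4)·L = 7850 × 107.51×10⁻⁶ m² × 4.3982 m = 3.712 kg
f_n = ½√(k/m) = 0.5·√(26428/3.712) = 0.5·√(7119.7) = 42.189 Hz

42.2 Hz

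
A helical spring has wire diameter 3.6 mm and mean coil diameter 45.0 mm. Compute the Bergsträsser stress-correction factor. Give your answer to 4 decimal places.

C = D/d = 45.0/3.6 = 12.5000
K_B = (4C+2)/(4C−3) = 52.000/47.000 = 1.1064

1.1064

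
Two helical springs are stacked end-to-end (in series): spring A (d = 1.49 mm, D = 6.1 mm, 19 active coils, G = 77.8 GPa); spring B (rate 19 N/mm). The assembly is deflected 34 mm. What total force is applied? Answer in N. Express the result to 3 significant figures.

k_A = Gd⁴/(8D³N_a) = (77.8×10³)(1.49⁴)/(8·6.1³·19) = 11.115 N/mm
Series: 1/k_eq = 1/11.115 + 1/19 = 0.1426; k_eq = 7.0124 N/mm
F = k_eq·δ = 7.0124·34 = 238.42 N

238 N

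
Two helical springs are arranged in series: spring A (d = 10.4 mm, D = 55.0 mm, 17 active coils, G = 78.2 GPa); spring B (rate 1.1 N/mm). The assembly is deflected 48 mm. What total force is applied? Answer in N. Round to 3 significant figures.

k_A = Gd⁴/(8D³N_a) = (78.2×10³)(10.4⁴)/(8·55.0³·17) = 40.431 N/mm
Series: 1/k_eq = 1/40.431 + 1/1.1 = 0.93382; k_eq = 1.0709 N/mm
F = k_eq·δ = 1.0709·48 = 51.402 N

51.4 N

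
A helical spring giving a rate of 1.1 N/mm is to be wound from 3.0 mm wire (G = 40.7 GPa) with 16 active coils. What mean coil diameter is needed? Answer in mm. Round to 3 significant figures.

D = (Gd⁴/(8N_a·k))^(1/3) = (40.7×10³·3.0⁴/(8·16·1.1))^(1/3)
  = (23414.1)^(1/3) = 28.6083 mm

28.6 mm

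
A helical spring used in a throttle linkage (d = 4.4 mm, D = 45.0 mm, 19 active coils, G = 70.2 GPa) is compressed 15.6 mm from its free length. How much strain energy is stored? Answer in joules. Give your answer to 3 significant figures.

k = Gd⁴/(8D³N_a) = (70.2×10³)(4.4⁴)/(8·45.0³·19) = 1.8996 N/mm
U = ½kδ² = 0.5 × 1.8996 × 15.6² = 231.15 N·mm = 0.23115 J

0.231 J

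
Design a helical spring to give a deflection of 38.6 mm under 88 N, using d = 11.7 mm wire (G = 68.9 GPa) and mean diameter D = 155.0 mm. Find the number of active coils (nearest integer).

Required rate k = F/δ = 88/38.6 = 2.2798 N/mm
N_a = Gd⁴/(8D³k) = (68.9×10³ × 11.7⁴)/(8 × 155.0³ × 2.2798)
    = 1.29111e+09 / 6.79173e+07 = 19.01 → 19 coils

19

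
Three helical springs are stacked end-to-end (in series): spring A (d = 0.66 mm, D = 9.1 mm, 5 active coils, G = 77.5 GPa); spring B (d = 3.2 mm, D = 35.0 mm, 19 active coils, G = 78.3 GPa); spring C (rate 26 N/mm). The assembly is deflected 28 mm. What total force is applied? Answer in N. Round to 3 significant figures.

9.72 N

k_A = Gd⁴/(8D³N_a) = (77.5×10³)(0.66⁴)/(8·9.1³·5) = 0.48786 N/mm
k_B = Gd⁴/(8D³N_a) = (78.3×10³)(3.2⁴)/(8·35.0³·19) = 1.2598 N/mm
Series: 1/k_eq = 1/0.48786 + 1/1.2598 + 1/26 = 2.882; k_eq = 0.34698 N/mm
F = k_eq·δ = 0.34698·28 = 9.7155 N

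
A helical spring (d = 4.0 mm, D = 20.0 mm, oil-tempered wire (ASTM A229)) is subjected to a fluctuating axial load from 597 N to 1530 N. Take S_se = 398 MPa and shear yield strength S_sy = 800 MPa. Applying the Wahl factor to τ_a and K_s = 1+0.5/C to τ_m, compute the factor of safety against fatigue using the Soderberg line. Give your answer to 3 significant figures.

0.419

C = D/d = 20.0/4.0 = 5.0000; K_W = (4C−1)/(4C−4)+0.615/C = 1.3105; K_s = 1+0.5/C = 1.1000
F_a = (F_max−F_min)/2 = 466.5 N; F_m = (F_max+F_min)/2 = 1063.5 N
τ_a = K_W·8F_aD/(πd³) = 1.3105 × 371.23 = 486.5 MPa
τ_m = K_s·8F_mD/(πd³) = 1.1000 × 846.31 = 930.94 MPa
Soderberg: 1/n_f = τ_a/S_se + τ_m/S_sy = 486.5/398 + 930.94/800 = 1.22235 + 1.16367 = 2.386
n_f = 1/2.386 = 0.4191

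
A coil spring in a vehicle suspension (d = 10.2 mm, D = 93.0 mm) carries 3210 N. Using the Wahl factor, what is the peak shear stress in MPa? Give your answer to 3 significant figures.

831 MPa

Spring index C = D/d = 93.0/10.2 = 9.1176
K_W = (4C−1)/(4C−4) + 0.615/C = 35.471/32.471 + 0.0675 = 1.1598
τ₀ = 8FD/(πd³) = 8·3210·93.0/(π·10.2³) = 2.38824e+06/3333.9 = 716.35 MPa
τ_max = K·τ₀ = 1.1598 × 716.35 = 830.86 MPa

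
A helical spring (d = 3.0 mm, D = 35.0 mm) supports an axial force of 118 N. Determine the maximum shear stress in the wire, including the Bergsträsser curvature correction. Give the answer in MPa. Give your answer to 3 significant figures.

Spring index C = D/d = 35.0/3.0 = 11.6667
K_B = (4C+2)/(4C−3) = 48.667/43.667 = 1.1145
τ₀ = 8FD/(πd³) = 8·118·35.0/(π·3.0³) = 33040/84.823 = 389.52 MPa
τ_max = K·τ₀ = 1.1145 × 389.52 = 434.12 MPa

434 MPa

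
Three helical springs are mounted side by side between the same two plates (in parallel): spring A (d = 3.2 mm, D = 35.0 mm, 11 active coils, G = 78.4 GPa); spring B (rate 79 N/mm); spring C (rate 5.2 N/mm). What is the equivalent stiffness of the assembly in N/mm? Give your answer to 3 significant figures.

86.4 N/mm

k_A = Gd⁴/(8D³N_a) = (78.4×10³)(3.2⁴)/(8·35.0³·11) = 2.1789 N/mm
Parallel: k_eq = 2.1789 + 79 + 5.2 = 86.379 N/mm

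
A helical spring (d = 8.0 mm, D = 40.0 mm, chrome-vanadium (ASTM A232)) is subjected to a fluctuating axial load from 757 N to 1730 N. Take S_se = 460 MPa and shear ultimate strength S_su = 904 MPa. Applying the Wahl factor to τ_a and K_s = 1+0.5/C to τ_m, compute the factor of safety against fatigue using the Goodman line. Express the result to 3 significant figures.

1.73

C = D/d = 40.0/8.0 = 5.0000; K_W = (4C−1)/(4C−4)+0.615/C = 1.3105; K_s = 1+0.5/C = 1.1000
F_a = (F_max−F_min)/2 = 486.5 N; F_m = (F_max+F_min)/2 = 1243.5 N
τ_a = K_W·8F_aD/(πd³) = 1.3105 × 96.786 = 126.84 MPa
τ_m = K_s·8F_mD/(πd³) = 1.1000 × 247.39 = 272.13 MPa
Goodman: 1/n_f = τ_a/S_se + τ_m/S_su = 126.84/460 + 272.13/904 = 0.27574 + 0.30102 = 0.57676
n_f = 1/0.57676 = 1.734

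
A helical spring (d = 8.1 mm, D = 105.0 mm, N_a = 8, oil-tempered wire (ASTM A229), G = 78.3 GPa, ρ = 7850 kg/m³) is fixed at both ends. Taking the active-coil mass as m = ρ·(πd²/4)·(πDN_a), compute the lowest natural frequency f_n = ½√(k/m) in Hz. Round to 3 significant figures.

k = Gd⁴/(8D³N_a) = (78.3×10³)(8.1⁴)/(8·105.0³·8) = 4.5494 N/mm = 4549.4 N/m
Wire length L = πDN_a = π·105.0·8 = 2638.9 mm
m = ρ·(πd²/4)·L = 7850 × 51.53×10⁻⁶ m² × 2.6389 m = 1.0675 kg
f_n = ½√(k/m) = 0.5·√(4549.4/1.0675) = 0.5·√(4261.8) = 32.641 Hz

32.6 Hz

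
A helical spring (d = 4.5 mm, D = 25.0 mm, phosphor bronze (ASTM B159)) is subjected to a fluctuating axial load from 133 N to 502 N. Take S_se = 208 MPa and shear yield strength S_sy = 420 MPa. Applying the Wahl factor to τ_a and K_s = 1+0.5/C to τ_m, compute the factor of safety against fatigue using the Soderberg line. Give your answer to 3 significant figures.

0.732

C = D/d = 25.0/4.5 = 5.5556; K_W = (4C−1)/(4C−4)+0.615/C = 1.2753; K_s = 1+0.5/C = 1.0900
F_a = (F_max−F_min)/2 = 184.5 N; F_m = (F_max+F_min)/2 = 317.5 N
τ_a = K_W·8F_aD/(πd³) = 1.2753 × 128.9 = 164.39 MPa
τ_m = K_s·8F_mD/(πd³) = 1.0900 × 221.81 = 241.78 MPa
Soderberg: 1/n_f = τ_a/S_se + τ_m/S_sy = 164.39/208 + 241.78/420 = 0.79031 + 0.57566 = 1.366
n_f = 1/1.366 = 0.7321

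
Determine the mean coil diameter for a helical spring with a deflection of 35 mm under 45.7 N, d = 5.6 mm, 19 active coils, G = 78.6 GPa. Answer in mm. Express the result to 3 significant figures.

Required rate k = F/δ = 45.7/35 = 1.3057 N/mm
D = (Gd⁴/(8N_a·k))^(1/3) = (78.6×10³·5.6⁴/(8·19·1.3057))^(1/3)
  = (389478)^(1/3) = 73.0288 mm

73.0 mm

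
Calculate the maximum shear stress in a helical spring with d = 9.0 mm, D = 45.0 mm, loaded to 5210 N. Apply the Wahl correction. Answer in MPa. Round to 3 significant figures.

1070 MPa

Spring index C = D/d = 45.0/9.0 = 5.0000
K_W = (4C−1)/(4C−4) + 0.615/C = 19.000/16.000 + 0.1230 = 1.3105
τ₀ = 8FD/(πd³) = 8·5210·45.0/(π·9.0³) = 1.8756e+06/2290.2 = 818.96 MPa
τ_max = K·τ₀ = 1.3105 × 818.96 = 1073.2 MPa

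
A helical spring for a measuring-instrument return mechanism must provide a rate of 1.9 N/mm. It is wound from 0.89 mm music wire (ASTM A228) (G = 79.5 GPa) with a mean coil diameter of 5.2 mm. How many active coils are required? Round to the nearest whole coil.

23

N_a = Gd⁴/(8D³k) = (79.5×10³ × 0.89⁴)/(8 × 5.2³ × 1.9)
    = 49880.1 / 2137.24 = 23.34 → 23 coils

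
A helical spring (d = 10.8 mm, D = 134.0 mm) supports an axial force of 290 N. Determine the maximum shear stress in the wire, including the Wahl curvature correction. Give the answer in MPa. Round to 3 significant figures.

Spring index C = D/d = 134.0/10.8 = 12.4074
K_W = (4C−1)/(4C−4) + 0.615/C = 48.630/45.630 + 0.0496 = 1.1153
τ₀ = 8FD/(πd³) = 8·290·134.0/(π·10.8³) = 310880/3957.5 = 78.555 MPa
τ_max = K·τ₀ = 1.1153 × 78.555 = 87.613 MPa

87.6 MPa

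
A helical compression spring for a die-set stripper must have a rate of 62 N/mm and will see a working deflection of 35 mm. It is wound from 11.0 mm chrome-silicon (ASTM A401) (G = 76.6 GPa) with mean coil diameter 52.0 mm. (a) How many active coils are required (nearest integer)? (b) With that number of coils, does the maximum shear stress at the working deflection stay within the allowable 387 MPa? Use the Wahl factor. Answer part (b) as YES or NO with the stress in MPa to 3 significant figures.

(a) 16 coils; (b) YES, τ_max = 289 MPa

N_a = Gd⁴/(8D³k) = (76.6×10³)(11.0⁴)/(8·52.0³·62) = 16.08 → N_a = 16
Actual rate k = Gd⁴/(8D³·16) = 62.313 N/mm
Working load F = kδ = 62.313·35 = 2181 N
C = 52.0/11.0 = 4.7273; K_W = (4C−1)/(4C−4)+0.615/C = 1.3313
τ_max = K_W·8FD/(πd³) = 1.3313·216.98 = 288.86 MPa
τ_max ≤ 387 MPa → acceptable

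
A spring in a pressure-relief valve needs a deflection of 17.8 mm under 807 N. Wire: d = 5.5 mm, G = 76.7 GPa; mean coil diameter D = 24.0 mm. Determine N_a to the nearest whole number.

Required rate k = F/δ = 807/17.8 = 45.337 N/mm
N_a = Gd⁴/(8D³k) = (76.7×10³ × 5.5⁴)/(8 × 24.0³ × 45.337)
    = 7.01853e+07 / 5.01392e+06 = 14 → 14 coils

14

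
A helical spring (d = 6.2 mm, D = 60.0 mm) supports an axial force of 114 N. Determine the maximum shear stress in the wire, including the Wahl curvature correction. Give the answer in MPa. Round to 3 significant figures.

Spring index C = D/d = 60.0/6.2 = 9.6774
K_W = (4C−1)/(4C−4) + 0.615/C = 37.710/34.710 + 0.0635 = 1.1500
τ₀ = 8FD/(πd³) = 8·114·60.0/(π·6.2³) = 54720/748.73 = 73.084 MPa
τ_max = K·τ₀ = 1.1500 × 73.084 = 84.045 MPa

84.0 MPa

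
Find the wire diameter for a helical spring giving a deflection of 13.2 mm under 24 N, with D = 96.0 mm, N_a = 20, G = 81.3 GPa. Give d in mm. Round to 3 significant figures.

Required rate k = F/δ = 24/13.2 = 1.8182 N/mm
d = (8D³N_a·k / G)^(1/4) = (8·96.0³·20·1.8182 / (81.3×10³))^0.25
  = (3165.8)^0.25 = 7.5010 mm

7.50 mm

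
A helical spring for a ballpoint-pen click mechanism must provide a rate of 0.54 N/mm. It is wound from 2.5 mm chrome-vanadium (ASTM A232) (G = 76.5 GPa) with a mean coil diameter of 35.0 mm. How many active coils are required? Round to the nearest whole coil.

16

N_a = Gd⁴/(8D³k) = (76.5×10³ × 2.5⁴)/(8 × 35.0³ × 0.54)
    = 2.98828e+06 / 185220 = 16.13 → 16 coils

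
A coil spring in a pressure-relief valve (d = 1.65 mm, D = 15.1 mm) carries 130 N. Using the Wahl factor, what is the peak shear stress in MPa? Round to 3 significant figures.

1290 MPa

Spring index C = D/d = 15.1/1.65 = 9.1515
K_W = (4C−1)/(4C−4) + 0.615/C = 35.606/32.606 + 0.0672 = 1.1592
τ₀ = 8FD/(πd³) = 8·130·15.1/(π·1.65³) = 15704/14.112 = 1112.8 MPa
τ_max = K·τ₀ = 1.1592 × 1112.8 = 1289.9 MPa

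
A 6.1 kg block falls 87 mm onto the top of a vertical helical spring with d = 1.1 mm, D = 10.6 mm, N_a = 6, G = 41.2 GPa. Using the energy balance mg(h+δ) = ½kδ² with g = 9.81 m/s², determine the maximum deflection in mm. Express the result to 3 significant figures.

k = Gd⁴/(8D³N_a) = (41.2×10³)(1.1⁴)/(8·10.6³·6) = 1.0551 N/mm
W = mg = 6.1 × 9.81 = 59.841 N
½kδ² − Wδ − Wh = 0 → δ = (W + √(W² + 2kWh))/k
δ = (59.841 + √(3580.9 + 10986.4))/1.0551 = (59.841 + 120.7)/1.0551 = 171.1 mm

171 mm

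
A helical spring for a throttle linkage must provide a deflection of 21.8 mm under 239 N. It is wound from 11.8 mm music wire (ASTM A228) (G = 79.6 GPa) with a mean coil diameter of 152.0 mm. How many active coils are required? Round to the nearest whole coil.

Required rate k = F/δ = 239/21.8 = 10.963 N/mm
N_a = Gd⁴/(8D³k) = (79.6×10³ × 11.8⁴)/(8 × 152.0³ × 10.963)
    = 1.54327e+09 / 3.08008e+08 = 5.01 → 5 coils

5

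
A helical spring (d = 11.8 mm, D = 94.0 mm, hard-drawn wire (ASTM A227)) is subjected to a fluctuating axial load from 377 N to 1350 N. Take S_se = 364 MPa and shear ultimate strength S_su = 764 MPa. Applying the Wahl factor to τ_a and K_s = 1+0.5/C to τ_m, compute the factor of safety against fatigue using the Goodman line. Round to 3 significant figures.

C = D/d = 94.0/11.8 = 7.9661; K_W = (4C−1)/(4C−4)+0.615/C = 1.1849; K_s = 1+0.5/C = 1.0628
F_a = (F_max−F_min)/2 = 486.5 N; F_m = (F_max+F_min)/2 = 863.5 N
τ_a = K_W·8F_aD/(πd³) = 1.1849 × 70.877 = 83.98 MPa
τ_m = K_s·8F_mD/(πd³) = 1.0628 × 125.8 = 133.7 MPa
Goodman: 1/n_f = τ_a/S_se + τ_m/S_su = 83.98/364 + 133.7/764 = 0.23071 + 0.17500 = 0.40571
n_f = 1/0.40571 = 2.465

2.46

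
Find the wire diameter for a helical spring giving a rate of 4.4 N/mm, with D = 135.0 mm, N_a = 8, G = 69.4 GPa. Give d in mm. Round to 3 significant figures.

d = (8D³N_a·k / G)^(1/4) = (8·135.0³·8·4.4 / (69.4×10³))^0.25
  = (9983.3)^0.25 = 9.9958 mm

10.0 mm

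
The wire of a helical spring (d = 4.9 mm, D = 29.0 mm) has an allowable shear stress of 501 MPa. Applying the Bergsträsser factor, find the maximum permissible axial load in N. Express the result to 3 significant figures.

643 N

C = D/d = 29.0/4.9 = 5.9184
K_B = (4C+2)/(4C−3) = 25.673/20.673 = 1.2419
τ_max = K·8FD/(πd³) → F_max = τ_allow·πd³/(8DK)
F_max = 501·π·4.9³/(8·29.0·1.2419) = 1.8517e+05/288.11 = 642.71 N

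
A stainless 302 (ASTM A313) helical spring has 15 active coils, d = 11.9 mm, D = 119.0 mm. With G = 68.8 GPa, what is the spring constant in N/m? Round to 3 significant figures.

k = Gd⁴/(8D³N_a) = (68.8×10³ × 11.9⁴) / (8 × 119.0³ × 15)
  = 1.37967e+09 / 2.02219e+08 = 6.8227 N/mm = 6822.7 N/m

6820 N/m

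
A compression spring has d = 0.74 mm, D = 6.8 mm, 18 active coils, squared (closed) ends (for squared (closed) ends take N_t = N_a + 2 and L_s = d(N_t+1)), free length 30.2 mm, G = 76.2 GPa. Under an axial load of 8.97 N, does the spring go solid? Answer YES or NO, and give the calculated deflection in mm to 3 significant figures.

YES, δ = 17.8 mm

k = Gd⁴/(8D³N_a) = (76.2×10³)(0.74⁴)/(8·6.8³·18) = 0.50465 N/mm
N_t = 20; L_s = 0.74·21 = 15.54 mm; δ_solid = L₀ − L_s = 30.2 − 15.54 = 14.66 mm
δ = F/k = 8.97/0.50465 = 17.775 mm
δ ≥ δ_solid → spring goes solid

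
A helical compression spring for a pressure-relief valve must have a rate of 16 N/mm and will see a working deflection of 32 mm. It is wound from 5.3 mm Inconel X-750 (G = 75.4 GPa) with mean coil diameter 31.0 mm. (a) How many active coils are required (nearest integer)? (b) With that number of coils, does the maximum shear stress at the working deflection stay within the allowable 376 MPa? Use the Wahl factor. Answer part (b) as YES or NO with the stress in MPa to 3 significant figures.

(a) 16 coils; (b) YES, τ_max = 334 MPa

N_a = Gd⁴/(8D³k) = (75.4×10³)(5.3⁴)/(8·31.0³·16) = 15.6 → N_a = 16
Actual rate k = Gd⁴/(8D³·16) = 15.602 N/mm
Working load F = kδ = 15.602·32 = 499.26 N
C = 31.0/5.3 = 5.8491; K_W = (4C−1)/(4C−4)+0.615/C = 1.2598
τ_max = K_W·8FD/(πd³) = 1.2598·264.73 = 333.51 MPa
τ_max ≤ 376 MPa → acceptable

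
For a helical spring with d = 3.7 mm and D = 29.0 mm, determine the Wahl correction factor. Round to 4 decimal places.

1.1881

C = D/d = 29.0/3.7 = 7.8378
K_W = (4C−1)/(4C−4) + 0.615/C = 30.351/27.351 + 0.0785 = 1.1881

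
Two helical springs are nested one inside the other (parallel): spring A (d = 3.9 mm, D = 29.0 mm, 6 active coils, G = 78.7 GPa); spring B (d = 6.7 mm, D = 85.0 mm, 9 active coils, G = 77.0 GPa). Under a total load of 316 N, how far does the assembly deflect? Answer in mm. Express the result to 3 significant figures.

k_A = Gd⁴/(8D³N_a) = (78.7×10³)(3.9⁴)/(8·29.0³·6) = 15.552 N/mm
k_B = Gd⁴/(8D³N_a) = (77.0×10³)(6.7⁴)/(8·85.0³·9) = 3.5091 N/mm
Parallel: k_eq = 15.552 + 3.5091 = 19.062 N/mm
δ = F/k_eq = 316/19.062 = 16.578 mm

16.6 mm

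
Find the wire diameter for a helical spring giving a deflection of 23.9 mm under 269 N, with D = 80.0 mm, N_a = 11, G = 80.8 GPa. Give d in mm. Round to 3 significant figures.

Required rate k = F/δ = 269/23.9 = 11.255 N/mm
d = (8D³N_a·k / G)^(1/4) = (8·80.0³·11·11.255 / (80.8×10³))^0.25
  = (6276.2)^0.25 = 8.9007 mm

8.90 mm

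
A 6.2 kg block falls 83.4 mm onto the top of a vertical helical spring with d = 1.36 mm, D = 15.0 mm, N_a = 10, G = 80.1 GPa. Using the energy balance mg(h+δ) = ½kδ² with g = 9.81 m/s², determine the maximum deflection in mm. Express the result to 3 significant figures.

k = Gd⁴/(8D³N_a) = (80.1×10³)(1.36⁴)/(8·15.0³·10) = 1.0149 N/mm
W = mg = 6.2 × 9.81 = 60.822 N
½kδ² − Wδ − Wh = 0 → δ = (W + √(W² + 2kWh))/k
δ = (60.822 + √(3699.3 + 10296.3))/1.0149 = (60.822 + 118.3)/1.0149 = 176.49 mm

176 mm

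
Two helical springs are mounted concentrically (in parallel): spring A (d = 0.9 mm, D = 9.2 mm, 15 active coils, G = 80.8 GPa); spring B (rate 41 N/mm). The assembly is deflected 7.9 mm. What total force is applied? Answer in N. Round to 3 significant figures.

328 N

k_A = Gd⁴/(8D³N_a) = (80.8×10³)(0.9⁴)/(8·9.2³·15) = 0.56733 N/mm
Parallel: k_eq = 0.56733 + 41 = 41.567 N/mm
F = k_eq·δ = 41.567·7.9 = 328.38 N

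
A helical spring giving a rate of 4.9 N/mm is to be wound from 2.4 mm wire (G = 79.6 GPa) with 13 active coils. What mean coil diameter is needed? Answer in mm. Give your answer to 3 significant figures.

D = (Gd⁴/(8N_a·k))^(1/3) = (79.6×10³·2.4⁴/(8·13·4.9))^(1/3)
  = (5182.37)^(1/3) = 17.3052 mm

17.3 mm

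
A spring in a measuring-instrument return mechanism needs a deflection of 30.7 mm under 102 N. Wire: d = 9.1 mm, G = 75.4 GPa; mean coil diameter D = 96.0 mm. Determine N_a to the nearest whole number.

22

Required rate k = F/δ = 102/30.7 = 3.3225 N/mm
N_a = Gd⁴/(8D³k) = (75.4×10³ × 9.1⁴)/(8 × 96.0³ × 3.3225)
    = 5.17055e+08 / 2.35161e+07 = 21.99 → 22 coils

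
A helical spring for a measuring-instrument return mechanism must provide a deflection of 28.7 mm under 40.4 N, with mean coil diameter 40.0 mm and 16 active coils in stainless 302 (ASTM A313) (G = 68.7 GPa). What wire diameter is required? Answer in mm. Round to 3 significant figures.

3.60 mm

Required rate k = F/δ = 40.4/28.7 = 1.4077 N/mm
d = (8D³N_a·k / G)^(1/4) = (8·40.0³·16·1.4077 / (68.7×10³))^0.25
  = (167.85)^0.25 = 3.5994 mm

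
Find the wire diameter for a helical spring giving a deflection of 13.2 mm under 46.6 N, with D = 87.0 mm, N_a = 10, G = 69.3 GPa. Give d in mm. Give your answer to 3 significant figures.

7.20 mm

Required rate k = F/δ = 46.6/13.2 = 3.5303 N/mm
d = (8D³N_a·k / G)^(1/4) = (8·87.0³·10·3.5303 / (69.3×10³))^0.25
  = (2683.7)^0.25 = 7.1975 mm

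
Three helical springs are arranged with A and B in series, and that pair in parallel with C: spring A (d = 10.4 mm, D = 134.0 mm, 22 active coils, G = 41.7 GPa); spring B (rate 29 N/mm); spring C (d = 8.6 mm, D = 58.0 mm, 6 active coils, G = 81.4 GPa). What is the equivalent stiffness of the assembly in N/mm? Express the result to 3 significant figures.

48.7 N/mm

k_A = Gd⁴/(8D³N_a) = (41.7×10³)(10.4⁴)/(8·134.0³·22) = 1.152 N/mm
k_C = Gd⁴/(8D³N_a) = (81.4×10³)(8.6⁴)/(8·58.0³·6) = 47.544 N/mm
Springs A,B series: k_AB = 1/(1/1.152+1/29) = 1.108 N/mm; parallel with C: k_eq = 1.108+47.544 = 48.652 N/mm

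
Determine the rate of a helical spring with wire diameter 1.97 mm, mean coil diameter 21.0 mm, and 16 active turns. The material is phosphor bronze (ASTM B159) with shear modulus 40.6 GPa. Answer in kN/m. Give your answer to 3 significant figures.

k = Gd⁴/(8D³N_a) = (40.6×10³ × 1.97⁴) / (8 × 21.0³ × 16)
  = 611492 / 1.18541e+06 = 0.51585 N/mm

0.516 kN/m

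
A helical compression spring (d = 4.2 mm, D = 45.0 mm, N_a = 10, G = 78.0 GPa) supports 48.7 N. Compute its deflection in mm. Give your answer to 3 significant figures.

14.6 mm

k = Gd⁴/(8D³N_a) = (78.0×10³)(4.2⁴)/(8·45.0³·10) = 3.3294 N/mm
δ = F/k = 48.7 / 3.3294 = 14.627 mm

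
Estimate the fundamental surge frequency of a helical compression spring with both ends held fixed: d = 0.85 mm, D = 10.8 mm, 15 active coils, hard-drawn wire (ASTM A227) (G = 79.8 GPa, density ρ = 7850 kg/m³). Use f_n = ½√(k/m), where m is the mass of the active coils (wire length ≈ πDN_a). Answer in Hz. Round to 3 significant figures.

174 Hz

k = Gd⁴/(8D³N_a) = (79.8×10³)(0.85⁴)/(8·10.8³·15) = 0.27557 N/mm = 275.57 N/m
Wire length L = πDN_a = π·10.8·15 = 508.94 mm
m = ρ·(πd²/4)·L = 7850 × 0.56745×10⁻⁶ m² × 0.50894 m = 0.0022671 kg
f_n = ½√(k/m) = 0.5·√(275.57/0.0022671) = 0.5·√(1.2155e+05) = 174.32 Hz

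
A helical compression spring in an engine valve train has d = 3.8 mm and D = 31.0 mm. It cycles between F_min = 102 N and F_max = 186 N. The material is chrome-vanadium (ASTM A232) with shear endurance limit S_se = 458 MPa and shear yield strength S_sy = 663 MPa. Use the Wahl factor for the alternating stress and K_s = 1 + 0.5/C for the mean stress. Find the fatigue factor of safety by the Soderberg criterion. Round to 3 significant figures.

C = D/d = 31.0/3.8 = 8.1579; K_W = (4C−1)/(4C−4)+0.615/C = 1.1802; K_s = 1+0.5/C = 1.0613
F_a = (F_max−F_min)/2 = 42 N; F_m = (F_max+F_min)/2 = 144 N
τ_a = K_W·8F_aD/(πd³) = 1.1802 × 60.423 = 71.309 MPa
τ_m = K_s·8F_mD/(πd³) = 1.0613 × 207.16 = 219.86 MPa
Soderberg: 1/n_f = τ_a/S_se + τ_m/S_sy = 71.309/458 + 219.86/663 = 0.15570 + 0.33162 = 0.48731
n_f = 1/0.48731 = 2.052

2.05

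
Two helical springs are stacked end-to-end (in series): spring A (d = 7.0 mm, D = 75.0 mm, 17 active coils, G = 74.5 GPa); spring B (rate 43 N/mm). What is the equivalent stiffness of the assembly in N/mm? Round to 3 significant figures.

2.91 N/mm

k_A = Gd⁴/(8D³N_a) = (74.5×10³)(7.0⁴)/(8·75.0³·17) = 3.1176 N/mm
Series: 1/k_eq = 1/3.1176 + 1/43 = 0.34401; k_eq = 2.9069 N/mm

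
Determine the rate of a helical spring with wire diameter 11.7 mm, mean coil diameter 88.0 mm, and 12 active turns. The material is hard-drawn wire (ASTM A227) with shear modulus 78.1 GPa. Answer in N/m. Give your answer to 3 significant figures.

22400 N/m

k = Gd⁴/(8D³N_a) = (78.1×10³ × 11.7⁴) / (8 × 88.0³ × 12)
  = 1.46351e+09 / 6.54213e+07 = 22.37 N/mm = 22370 N/m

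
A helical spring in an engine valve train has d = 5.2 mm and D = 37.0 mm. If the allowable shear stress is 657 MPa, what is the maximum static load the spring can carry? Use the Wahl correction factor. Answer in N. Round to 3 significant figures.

811 N

C = D/d = 37.0/5.2 = 7.1154
K_W = (4C−1)/(4C−4) + 0.615/C = 27.462/24.462 + 0.0864 = 1.2091
τ_max = K·8FD/(πd³) → F_max = τ_allow·πd³/(8DK)
F_max = 657·π·5.2³/(8·37.0·1.2091) = 2.9022e+05/357.89 = 810.93 N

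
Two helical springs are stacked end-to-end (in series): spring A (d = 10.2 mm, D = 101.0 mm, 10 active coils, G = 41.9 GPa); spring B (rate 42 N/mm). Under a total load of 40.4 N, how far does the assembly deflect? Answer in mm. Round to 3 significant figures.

8.30 mm

k_A = Gd⁴/(8D³N_a) = (41.9×10³)(10.2⁴)/(8·101.0³·10) = 5.5025 N/mm
Series: 1/k_eq = 1/5.5025 + 1/42 = 0.20554; k_eq = 4.8651 N/mm
δ = F/k_eq = 40.4/4.8651 = 8.304 mm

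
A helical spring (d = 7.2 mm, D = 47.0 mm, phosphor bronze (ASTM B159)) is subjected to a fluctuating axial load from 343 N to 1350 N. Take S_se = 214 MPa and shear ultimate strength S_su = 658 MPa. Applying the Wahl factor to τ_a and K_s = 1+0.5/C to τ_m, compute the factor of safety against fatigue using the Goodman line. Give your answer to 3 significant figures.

0.729

C = D/d = 47.0/7.2 = 6.5278; K_W = (4C−1)/(4C−4)+0.615/C = 1.2299; K_s = 1+0.5/C = 1.0766
F_a = (F_max−F_min)/2 = 503.5 N; F_m = (F_max+F_min)/2 = 846.5 N
τ_a = K_W·8F_aD/(πd³) = 1.2299 × 161.45 = 198.57 MPa
τ_m = K_s·8F_mD/(πd³) = 1.0766 × 271.44 = 292.23 MPa
Goodman: 1/n_f = τ_a/S_se + τ_m/S_su = 198.57/214 + 292.23/658 = 0.92788 + 0.44411 = 1.372
n_f = 1/1.372 = 0.7289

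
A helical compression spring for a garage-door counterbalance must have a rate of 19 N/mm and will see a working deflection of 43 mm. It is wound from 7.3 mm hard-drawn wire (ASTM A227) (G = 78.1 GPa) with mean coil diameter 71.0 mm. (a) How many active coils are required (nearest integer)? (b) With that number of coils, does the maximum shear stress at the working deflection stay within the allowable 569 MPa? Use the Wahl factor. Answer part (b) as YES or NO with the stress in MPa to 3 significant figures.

N_a = Gd⁴/(8D³k) = (78.1×10³)(7.3⁴)/(8·71.0³·19) = 4.077 → N_a = 4
Actual rate k = Gd⁴/(8D³·4) = 19.365 N/mm
Working load F = kδ = 19.365·43 = 832.69 N
C = 71.0/7.3 = 9.7260; K_W = (4C−1)/(4C−4)+0.615/C = 1.1492
τ_max = K_W·8FD/(πd³) = 1.1492·387 = 444.74 MPa
τ_max ≤ 569 MPa → acceptable

(a) 4 coils; (b) YES, τ_max = 445 MPa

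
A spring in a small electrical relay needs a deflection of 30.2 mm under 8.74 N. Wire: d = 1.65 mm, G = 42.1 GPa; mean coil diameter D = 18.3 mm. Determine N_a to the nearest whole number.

Required rate k = F/δ = 8.74/30.2 = 0.2894 N/mm
N_a = Gd⁴/(8D³k) = (42.1×10³ × 1.65⁴)/(8 × 18.3³ × 0.2894)
    = 312045 / 14188.9 = 21.99 → 22 coils

22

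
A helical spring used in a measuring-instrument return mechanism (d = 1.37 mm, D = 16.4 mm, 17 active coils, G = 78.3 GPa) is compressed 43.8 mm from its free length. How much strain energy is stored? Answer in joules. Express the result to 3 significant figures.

0.441 J

k = Gd⁴/(8D³N_a) = (78.3×10³)(1.37⁴)/(8·16.4³·17) = 0.4598 N/mm
U = ½kδ² = 0.5 × 0.4598 × 43.8² = 441.05 N·mm = 0.44105 J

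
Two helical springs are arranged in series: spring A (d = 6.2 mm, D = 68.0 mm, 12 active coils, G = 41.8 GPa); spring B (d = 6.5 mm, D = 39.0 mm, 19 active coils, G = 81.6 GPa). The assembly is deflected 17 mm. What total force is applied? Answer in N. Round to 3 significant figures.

k_A = Gd⁴/(8D³N_a) = (41.8×10³)(6.2⁴)/(8·68.0³·12) = 2.0462 N/mm
k_B = Gd⁴/(8D³N_a) = (81.6×10³)(6.5⁴)/(8·39.0³·19) = 16.155 N/mm
Series: 1/k_eq = 1/2.0462 + 1/16.155 = 0.55061; k_eq = 1.8162 N/mm
F = k_eq·δ = 1.8162·17 = 30.875 N

30.9 N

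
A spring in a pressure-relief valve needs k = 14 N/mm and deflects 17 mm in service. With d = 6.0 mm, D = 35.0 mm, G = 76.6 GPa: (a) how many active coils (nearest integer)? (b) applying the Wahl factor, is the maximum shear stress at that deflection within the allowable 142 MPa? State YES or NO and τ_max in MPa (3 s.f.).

N_a = Gd⁴/(8D³k) = (76.6×10³)(6.0⁴)/(8·35.0³·14) = 20.67 → N_a = 21
Actual rate k = Gd⁴/(8D³·21) = 13.782 N/mm
Working load F = kδ = 13.782·17 = 234.3 N
C = 35.0/6.0 = 5.8333; K_W = (4C−1)/(4C−4)+0.615/C = 1.2606
τ_max = K_W·8FD/(πd³) = 1.2606·96.677 = 121.87 MPa
τ_max ≤ 142 MPa → acceptable

(a) 21 coils; (b) YES, τ_max = 122 MPa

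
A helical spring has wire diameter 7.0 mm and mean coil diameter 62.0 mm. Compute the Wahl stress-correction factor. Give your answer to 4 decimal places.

C = D/d = 62.0/7.0 = 8.8571
K_W = (4C−1)/(4C−4) + 0.615/C = 34.429/31.429 + 0.0694 = 1.1649

1.1649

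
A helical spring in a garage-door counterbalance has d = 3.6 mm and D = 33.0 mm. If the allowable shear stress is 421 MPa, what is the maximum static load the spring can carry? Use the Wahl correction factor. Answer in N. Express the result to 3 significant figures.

202 N

C = D/d = 33.0/3.6 = 9.1667
K_W = (4C−1)/(4C−4) + 0.615/C = 35.667/32.667 + 0.0671 = 1.1589
τ_max = K·8FD/(πd³) → F_max = τ_allow·πd³/(8DK)
F_max = 421·π·3.6³/(8·33.0·1.1589) = 61708/305.96 = 201.69 N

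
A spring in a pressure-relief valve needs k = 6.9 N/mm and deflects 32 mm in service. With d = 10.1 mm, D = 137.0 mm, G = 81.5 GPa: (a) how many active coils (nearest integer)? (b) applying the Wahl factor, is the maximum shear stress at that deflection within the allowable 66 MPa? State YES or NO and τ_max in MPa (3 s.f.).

(a) 6 coils; (b) NO, τ_max = 82.3 MPa

N_a = Gd⁴/(8D³k) = (81.5×10³)(10.1⁴)/(8·137.0³·6.9) = 5.975 → N_a = 6
Actual rate k = Gd⁴/(8D³·6) = 6.8713 N/mm
Working load F = kδ = 6.8713·32 = 219.88 N
C = 137.0/10.1 = 13.5644; K_W = (4C−1)/(4C−4)+0.615/C = 1.1050
τ_max = K_W·8FD/(πd³) = 1.1050·74.454 = 82.274 MPa
τ_max > 66 MPa → exceeds allowable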